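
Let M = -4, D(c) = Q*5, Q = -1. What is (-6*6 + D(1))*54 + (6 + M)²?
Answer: -2210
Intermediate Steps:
D(c) = -5 (D(c) = -1*5 = -5)
(-6*6 + D(1))*54 + (6 + M)² = (-6*6 - 5)*54 + (6 - 4)² = (-36 - 5)*54 + 2² = -41*54 + 4 = -2214 + 4 = -2210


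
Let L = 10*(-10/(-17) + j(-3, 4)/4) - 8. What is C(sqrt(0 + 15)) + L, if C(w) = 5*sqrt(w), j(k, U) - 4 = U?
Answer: 304/17 + 5*15**(1/4) ≈ 27.722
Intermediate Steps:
j(k, U) = 4 + U
L = 304/17 (L = 10*(-10/(-17) + (4 + 4)/4) - 8 = 10*(-10*(-1/17) + 8*(1/4)) - 8 = 10*(10/17 + 2) - 8 = 10*(44/17) - 8 = 440/17 - 8 = 304/17 ≈ 17.882)
C(sqrt(0 + 15)) + L = 5*sqrt(sqrt(0 + 15)) + 304/17 = 5*sqrt(sqrt(15)) + 304/17 = 5*15**(1/4) + 304/17 = 304/17 + 5*15**(1/4)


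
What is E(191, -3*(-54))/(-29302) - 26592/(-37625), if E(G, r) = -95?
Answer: 111824737/157498250 ≈ 0.71001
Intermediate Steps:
E(191, -3*(-54))/(-29302) - 26592/(-37625) = -95/(-29302) - 26592/(-37625) = -95*(-1/29302) - 26592*(-1/37625) = 95/29302 + 26592/37625 = 111824737/157498250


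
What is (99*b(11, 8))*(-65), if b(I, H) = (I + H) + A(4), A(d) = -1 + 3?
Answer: -135135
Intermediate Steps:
A(d) = 2
b(I, H) = 2 + H + I (b(I, H) = (I + H) + 2 = (H + I) + 2 = 2 + H + I)
(99*b(11, 8))*(-65) = (99*(2 + 8 + 11))*(-65) = (99*21)*(-65) = 2079*(-65) = -135135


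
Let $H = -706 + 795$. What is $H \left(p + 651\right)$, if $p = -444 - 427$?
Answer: $-19580$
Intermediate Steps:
$p = -871$
$H = 89$
$H \left(p + 651\right) = 89 \left(-871 + 651\right) = 89 \left(-220\right) = -19580$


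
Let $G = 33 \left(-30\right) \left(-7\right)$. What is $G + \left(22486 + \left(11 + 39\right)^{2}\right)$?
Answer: $31916$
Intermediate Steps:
$G = 6930$ ($G = \left(-990\right) \left(-7\right) = 6930$)
$G + \left(22486 + \left(11 + 39\right)^{2}\right) = 6930 + \left(22486 + \left(11 + 39\right)^{2}\right) = 6930 + \left(22486 + 50^{2}\right) = 6930 + \left(22486 + 2500\right) = 6930 + 24986 = 31916$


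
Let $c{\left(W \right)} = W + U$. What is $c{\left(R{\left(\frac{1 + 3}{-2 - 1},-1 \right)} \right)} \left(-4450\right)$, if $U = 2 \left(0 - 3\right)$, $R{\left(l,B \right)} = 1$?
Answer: $22250$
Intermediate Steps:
$U = -6$ ($U = 2 \left(-3\right) = -6$)
$c{\left(W \right)} = -6 + W$ ($c{\left(W \right)} = W - 6 = -6 + W$)
$c{\left(R{\left(\frac{1 + 3}{-2 - 1},-1 \right)} \right)} \left(-4450\right) = \left(-6 + 1\right) \left(-4450\right) = \left(-5\right) \left(-4450\right) = 22250$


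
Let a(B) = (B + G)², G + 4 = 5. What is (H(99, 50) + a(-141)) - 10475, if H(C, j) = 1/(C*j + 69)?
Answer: 45798376/5019 ≈ 9125.0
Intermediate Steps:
G = 1 (G = -4 + 5 = 1)
H(C, j) = 1/(69 + C*j)
a(B) = (1 + B)² (a(B) = (B + 1)² = (1 + B)²)
(H(99, 50) + a(-141)) - 10475 = (1/(69 + 99*50) + (1 - 141)²) - 10475 = (1/(69 + 4950) + (-140)²) - 10475 = (1/5019 + 19600) - 10475 = 98372401/5019 - 10475 = 45798376/5019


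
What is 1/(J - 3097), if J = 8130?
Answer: 1/5033 ≈ 0.00019869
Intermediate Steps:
1/(J - 3097) = 1/(8130 - 3097) = 1/5033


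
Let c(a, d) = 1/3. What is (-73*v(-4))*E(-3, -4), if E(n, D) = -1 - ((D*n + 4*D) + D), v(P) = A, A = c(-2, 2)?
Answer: -511/3 ≈ -170.33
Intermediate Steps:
c(a, d) = ⅓
A = ⅓ ≈ 0.33333
v(P) = ⅓
E(n, D) = -1 - 5*D - D*n (E(n, D) = -1 - ((4*D + D*n) + D) = -1 - (5*D + D*n) = -1 + (-5*D - D*n) = -1 - 5*D - D*n)
(-73*v(-4))*E(-3, -4) = (-73*⅓)*(-1 - 5*(-4) - 1*(-4)*(-3)) = -73*(-1 + 20 - 12)/3 = -73/3*7 = -511/3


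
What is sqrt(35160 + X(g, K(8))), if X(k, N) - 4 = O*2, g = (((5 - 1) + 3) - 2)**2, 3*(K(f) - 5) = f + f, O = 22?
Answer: 6*sqrt(978) ≈ 187.64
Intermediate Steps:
K(f) = 5 + 2*f/3 (K(f) = 5 + (f + f)/3 = 5 + (2*f)/3 = 5 + 2*f/3)
g = 25 (g = ((4 + 3) - 2)**2 = (7 - 2)**2 = 5**2 = 25)
X(k, N) = 48 (X(k, N) = 4 + 22*2 = 4 + 44 = 48)
sqrt(35160 + X(g, K(8))) = sqrt(35160 + 48) = sqrt(35208) = 6*sqrt(978)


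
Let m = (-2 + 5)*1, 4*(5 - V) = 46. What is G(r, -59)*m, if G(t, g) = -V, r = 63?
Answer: 39/2 ≈ 19.500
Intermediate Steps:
V = -13/2 (V = 5 - ¼*46 = 5 - 23/2 = -13/2 ≈ -6.5000)
m = 3 (m = 3*1 = 3)
G(t, g) = 13/2 (G(t, g) = -1*(-13/2) = 13/2)
G(r, -59)*m = (13/2)*3 = 39/2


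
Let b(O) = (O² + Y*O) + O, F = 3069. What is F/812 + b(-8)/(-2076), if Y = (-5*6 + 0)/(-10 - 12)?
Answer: 17420233/4635708 ≈ 3.7578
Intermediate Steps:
Y = 15/11 (Y = (-30 + 0)/(-22) = -30*(-1/22) = 15/11 ≈ 1.3636)
b(O) = O² + 26*O/11 (b(O) = (O² + 15*O/11) + O = O² + 26*O/11)
F/812 + b(-8)/(-2076) = 3069/812 + ((1/11)*(-8)*(26 + 11*(-8)))/(-2076) = 3069*(1/812) + ((1/11)*(-8)*(26 - 88))*(-1/2076) = 3069/812 + ((1/11)*(-8)*(-62))*(-1/2076) = 3069/812 + (496/11)*(-1/2076) = 3069/812 - 124/5709 = 17420233/4635708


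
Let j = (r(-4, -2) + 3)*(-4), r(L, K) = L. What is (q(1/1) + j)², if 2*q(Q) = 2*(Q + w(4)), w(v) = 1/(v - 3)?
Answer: 36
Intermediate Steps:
w(v) = 1/(-3 + v)
j = 4 (j = (-4 + 3)*(-4) = -1*(-4) = 4)
q(Q) = 1 + Q (q(Q) = (2*(Q + 1/(-3 + 4)))/2 = (2*(Q + 1/1))/2 = (2*(Q + 1))/2 = (2*(1 + Q))/2 = (2 + 2*Q)/2 = 1 + Q)
(q(1/1) + j)² = ((1 + 1/1) + 4)² = ((1 + 1) + 4)² = (2 + 4)² = 6² = 36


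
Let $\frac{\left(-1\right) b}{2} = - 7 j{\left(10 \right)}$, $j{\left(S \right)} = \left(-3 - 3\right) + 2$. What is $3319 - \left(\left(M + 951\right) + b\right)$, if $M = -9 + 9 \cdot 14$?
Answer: $2307$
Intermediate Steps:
$j{\left(S \right)} = -4$ ($j{\left(S \right)} = -6 + 2 = -4$)
$b = -56$ ($b = - 2 \left(\left(-7\right) \left(-4\right)\right) = \left(-2\right) 28 = -56$)
$M = 117$ ($M = -9 + 126 = 117$)
$3319 - \left(\left(M + 951\right) + b\right) = 3319 - \left(\left(117 + 951\right) - 56\right) = 3319 - \left(1068 - 56\right) = 3319 - 1012 = 2307$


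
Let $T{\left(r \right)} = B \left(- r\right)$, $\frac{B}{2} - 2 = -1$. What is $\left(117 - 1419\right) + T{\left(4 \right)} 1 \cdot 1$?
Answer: $-1310$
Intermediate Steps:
$B = 2$ ($B = 4 + 2 \left(-1\right) = 4 - 2 = 2$)
$T{\left(r \right)} = - 2 r$ ($T{\left(r \right)} = 2 \left(- r\right) = - 2 r$)
$\left(117 - 1419\right) + T{\left(4 \right)} 1 \cdot 1 = \left(117 - 1419\right) + \left(-2\right) 4 \cdot 1 \cdot 1 = -1302 + \left(-8\right) 1 \cdot 1 = -1302 - 8 = -1310$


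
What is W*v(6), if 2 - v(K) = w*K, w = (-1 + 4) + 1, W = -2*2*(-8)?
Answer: -704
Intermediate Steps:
W = 32 (W = -4*(-8) = 32)
w = 4 (w = 3 + 1 = 4)
v(K) = 2 - 4*K
W*v(6) = 32*(2 - 4*6) = 32*(2 - 24) = 32*(-22) = -704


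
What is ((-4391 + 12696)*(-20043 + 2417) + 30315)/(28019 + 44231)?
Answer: -29270723/14450 ≈ -2025.7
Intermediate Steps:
((-4391 + 12696)*(-20043 + 2417) + 30315)/(28019 + 44231) = (8305*(-17626) + 30315)/72250 = (-146383930 + 30315)*(1/72250) = -146353615*1/72250 = -29270723/14450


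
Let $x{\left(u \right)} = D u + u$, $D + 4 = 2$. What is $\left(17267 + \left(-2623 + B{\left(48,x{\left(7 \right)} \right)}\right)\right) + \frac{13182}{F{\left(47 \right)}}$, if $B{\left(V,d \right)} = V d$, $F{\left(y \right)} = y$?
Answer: $\frac{685658}{47} \approx 14588.0$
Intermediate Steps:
$D = -2$ ($D = -4 + 2 = -2$)
$x{\left(u \right)} = - u$ ($x{\left(u \right)} = - 2 u + u = - u$)
$\left(17267 + \left(-2623 + B{\left(48,x{\left(7 \right)} \right)}\right)\right) + \frac{13182}{F{\left(47 \right)}} = \left(17267 - \left(2623 - 48 \left(\left(-1\right) 7\right)\right)\right) + \frac{13182}{47} = \left(17267 + \left(-2623 + 48 \left(-7\right)\right)\right) + 13182 \cdot \frac{1}{47} = \left(17267 - 2959\right) + \frac{13182}{47} = 14308 + \frac{13182}{47} = \frac{685658}{47}$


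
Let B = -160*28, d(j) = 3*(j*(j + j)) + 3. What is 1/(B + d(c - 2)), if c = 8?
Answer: -1/4261 ≈ -0.00023469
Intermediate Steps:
d(j) = 3 + 6*j² (d(j) = 3*(j*(2*j)) + 3 = 3*(2*j²) + 3 = 6*j² + 3 = 3 + 6*j²)
B = -4480
1/(B + d(c - 2)) = 1/(-4480 + (3 + 6*(8 - 2)²)) = 1/(-4480 + (3 + 6*6²)) = 1/(-4480 + (3 + 6*36)) = 1/(-4480 + (3 + 216)) = 1/(-4480 + 219) = 1/(-4261) = -1/4261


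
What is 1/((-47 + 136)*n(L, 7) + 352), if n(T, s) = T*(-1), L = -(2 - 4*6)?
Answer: -1/1606 ≈ -0.00062266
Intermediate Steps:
L = 22 (L = -(2 - 24) = -1*(-22) = 22)
n(T, s) = -T
1/((-47 + 136)*n(L, 7) + 352) = 1/((-47 + 136)*(-1*22) + 352) = 1/(89*(-22) + 352) = 1/(-1958 + 352) = 1/(-1606) = -1/1606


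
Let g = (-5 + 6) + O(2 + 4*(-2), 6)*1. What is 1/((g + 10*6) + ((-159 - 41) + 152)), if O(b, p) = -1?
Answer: 1/12 ≈ 0.083333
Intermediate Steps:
g = 0 (g = (-5 + 6) - 1*1 = 1 - 1 = 0)
1/((g + 10*6) + ((-159 - 41) + 152)) = 1/((0 + 10*6) + ((-159 - 41) + 152)) = 1/((0 + 60) + (-200 + 152)) = 1/(60 - 48) = 1/12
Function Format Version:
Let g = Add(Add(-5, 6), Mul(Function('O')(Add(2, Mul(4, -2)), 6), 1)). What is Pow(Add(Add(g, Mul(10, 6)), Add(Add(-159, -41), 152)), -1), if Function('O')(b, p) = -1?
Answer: Rational(1, 12) ≈ 0.083333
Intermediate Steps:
g = 0 (g = Add(Add(-5, 6), Mul(-1, 1)) = Add(1, -1) = 0)
Pow(Add(Add(g, Mul(10, 6)), Add(Add(-159, -41), 152)), -1) = Pow(Add(Add(0, Mul(10, 6)), Add(Add(-159, -41), 152)), -1) = Pow(Add(Add(0, 60), Add(-200, 152)), -1) = Pow(Add(60, -48), -1) = Pow(12, -1) = Rational(1, 12)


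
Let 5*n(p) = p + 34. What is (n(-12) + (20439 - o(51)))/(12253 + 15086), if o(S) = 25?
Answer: 102092/136695 ≈ 0.74686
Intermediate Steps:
n(p) = 34/5 + p/5 (n(p) = (p + 34)/5 = (34 + p)/5 = 34/5 + p/5)
(n(-12) + (20439 - o(51)))/(12253 + 15086) = ((34/5 + (1/5)*(-12)) + (20439 - 1*25))/(12253 + 15086) = ((34/5 - 12/5) + (20439 - 25))/27339 = (22/5 + 20414)*(1/27339) = (102092/5)*(1/27339) = 102092/136695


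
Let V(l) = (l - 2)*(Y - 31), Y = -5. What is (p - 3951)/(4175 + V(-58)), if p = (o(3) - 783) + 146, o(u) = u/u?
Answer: -4587/6335 ≈ -0.72407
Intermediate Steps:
o(u) = 1
p = -636 (p = (1 - 783) + 146 = -782 + 146 = -636)
V(l) = 72 - 36*l (V(l) = (l - 2)*(-5 - 31) = (-2 + l)*(-36) = 72 - 36*l)
(p - 3951)/(4175 + V(-58)) = (-636 - 3951)/(4175 + (72 - 36*(-58))) = -4587/(4175 + (72 + 2088)) = -4587/(4175 + 2160) = -4587/6335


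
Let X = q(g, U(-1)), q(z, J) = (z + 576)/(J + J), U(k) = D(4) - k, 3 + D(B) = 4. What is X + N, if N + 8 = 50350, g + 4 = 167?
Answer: 202107/4 ≈ 50527.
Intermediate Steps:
g = 163 (g = -4 + 167 = 163)
D(B) = 1 (D(B) = -3 + 4 = 1)
U(k) = 1 - k
q(z, J) = (576 + z)/(2*J) (q(z, J) = (576 + z)/((2*J)) = (576 + z)*(1/(2*J)) = (576 + z)/(2*J))
N = 50342 (N = -8 + 50350 = 50342)
X = 739/4 (X = (576 + 163)/(2*(1 - 1*(-1))) = (½)*739/(1 + 1) = (½)*739/2 = (½)*(½)*739 = 739/4 ≈ 184.75)
X + N = 739/4 + 50342 = 202107/4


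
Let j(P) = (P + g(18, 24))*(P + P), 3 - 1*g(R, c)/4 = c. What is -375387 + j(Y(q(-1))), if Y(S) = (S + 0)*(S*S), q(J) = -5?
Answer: -323137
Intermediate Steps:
g(R, c) = 12 - 4*c
Y(S) = S³ (Y(S) = S*S² = S³)
j(P) = 2*P*(-84 + P) (j(P) = (P + (12 - 4*24))*(P + P) = (P + (12 - 96))*(2*P) = (P - 84)*(2*P) = (-84 + P)*(2*P) = 2*P*(-84 + P))
-375387 + j(Y(q(-1))) = -375387 + 2*(-5)³*(-84 + (-5)³) = -375387 + 2*(-125)*(-84 - 125) = -375387 + 2*(-125)*(-209) = -375387 + 52250 = -323137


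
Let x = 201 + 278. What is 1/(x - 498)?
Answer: -1/19 ≈ -0.052632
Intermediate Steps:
x = 479
1/(x - 498) = 1/(479 - 498) = 1/(-19) = -1/19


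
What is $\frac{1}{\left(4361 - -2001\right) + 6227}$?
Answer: $\frac{1}{12589} \approx 7.9434 \cdot 10^{-5}$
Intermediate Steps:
$\frac{1}{\left(4361 - -2001\right) + 6227} = \frac{1}{\left(4361 + 2001\right) + 6227} = \frac{1}{6362 + 6227} = \frac{1}{12589}$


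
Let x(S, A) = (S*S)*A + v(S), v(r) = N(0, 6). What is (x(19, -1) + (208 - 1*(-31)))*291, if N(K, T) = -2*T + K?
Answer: -38994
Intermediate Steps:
N(K, T) = K - 2*T
v(r) = -12 (v(r) = 0 - 2*6 = 0 - 12 = -12)
x(S, A) = -12 + A*S² (x(S, A) = (S*S)*A - 12 = S²*A - 12 = A*S² - 12 = -12 + A*S²)
(x(19, -1) + (208 - 1*(-31)))*291 = ((-12 - 1*19²) + (208 - 1*(-31)))*291 = ((-12 - 1*361) + (208 + 31))*291 = ((-12 - 361) + 239)*291 = (-373 + 239)*291 = -134*291 = -38994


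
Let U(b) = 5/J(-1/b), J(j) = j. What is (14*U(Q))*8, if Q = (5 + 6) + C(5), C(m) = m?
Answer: -8960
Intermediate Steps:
Q = 16 (Q = (5 + 6) + 5 = 11 + 5 = 16)
U(b) = -5*b (U(b) = 5/((-1/b)) = 5*(-b) = -5*b)
(14*U(Q))*8 = (14*(-5*16))*8 = (14*(-80))*8 = -1120*8 = -8960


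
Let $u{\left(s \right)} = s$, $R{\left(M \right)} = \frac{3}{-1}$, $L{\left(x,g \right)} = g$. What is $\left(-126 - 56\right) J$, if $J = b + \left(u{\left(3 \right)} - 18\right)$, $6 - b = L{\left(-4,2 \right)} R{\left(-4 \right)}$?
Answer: $546$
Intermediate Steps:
$R{\left(M \right)} = -3$ ($R{\left(M \right)} = 3 \left(-1\right) = -3$)
$b = 12$ ($b = 6 - 2 \left(-3\right) = 6 - -6 = 6 + 6 = 12$)
$J = -3$ ($J = 12 + \left(3 - 18\right) = 12 - 15 = -3$)
$\left(-126 - 56\right) J = \left(-126 - 56\right) \left(-3\right) = \left(-182\right) \left(-3\right) = 546$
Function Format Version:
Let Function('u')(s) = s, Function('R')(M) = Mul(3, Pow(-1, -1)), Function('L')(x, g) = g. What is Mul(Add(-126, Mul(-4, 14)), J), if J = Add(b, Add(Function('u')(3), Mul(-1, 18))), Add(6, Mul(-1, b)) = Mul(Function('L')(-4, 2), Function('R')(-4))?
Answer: 546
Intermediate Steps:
Function('R')(M) = -3 (Function('R')(M) = Mul(3, -1) = -3)
b = 12 (b = Add(6, Mul(-1, Mul(2, -3))) = Add(6, Mul(-1, -6)) = Add(6, 6) = 12)
J = -3 (J = Add(12, Add(3, Mul(-1, 18))) = Add(12, Add(3, -18)) = Add(12, -15) = -3)
Mul(Add(-126, Mul(-4, 14)), J) = Mul(Add(-126, Mul(-4, 14)), -3) = Mul(Add(-126, -56), -3) = Mul(-182, -3) = 546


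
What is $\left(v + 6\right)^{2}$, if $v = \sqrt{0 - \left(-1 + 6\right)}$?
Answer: $\left(6 + i \sqrt{5}\right)^{2} \approx 31.0 + 26.833 i$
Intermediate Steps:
$v = i \sqrt{5}$ ($v = \sqrt{0 - 5} = \sqrt{-5} = i \sqrt{5} \approx 2.2361 i$)
$\left(v + 6\right)^{2} = \left(i \sqrt{5} + 6\right)^{2} = \left(6 + i \sqrt{5}\right)^{2}$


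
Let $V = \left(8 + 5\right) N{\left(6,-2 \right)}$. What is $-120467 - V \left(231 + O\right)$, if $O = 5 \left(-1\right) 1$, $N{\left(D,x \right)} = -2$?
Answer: $-114591$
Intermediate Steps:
$V = -26$ ($V = \left(8 + 5\right) \left(-2\right) = 13 \left(-2\right) = -26$)
$O = -5$ ($O = \left(-5\right) 1 = -5$)
$-120467 - V \left(231 + O\right) = -120467 - - 26 \left(231 - 5\right) = -120467 - \left(-26\right) 226 = -120467 - -5876 = -120467 + 5876 = -114591$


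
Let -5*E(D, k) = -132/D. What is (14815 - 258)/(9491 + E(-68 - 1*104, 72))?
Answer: 3129755/2040532 ≈ 1.5338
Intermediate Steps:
E(D, k) = 132/(5*D) (E(D, k) = -(-132)/(5*D) = 132/(5*D))
(14815 - 258)/(9491 + E(-68 - 1*104, 72)) = (14815 - 258)/(9491 + 132/(5*(-68 - 1*104))) = 14557/(9491 + 132/(5*(-68 - 104))) = 14557/(9491 + (132/5)/(-172)) = 14557/(9491 + (132/5)*(-1/172)) = 14557/(9491 - 33/215) = 14557/(2040532/215) = 14557*(215/2040532) = 3129755/2040532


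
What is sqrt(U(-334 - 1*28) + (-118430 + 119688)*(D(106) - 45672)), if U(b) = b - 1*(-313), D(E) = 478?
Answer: I*sqrt(56854101) ≈ 7540.2*I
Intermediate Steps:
U(b) = 313 + b (U(b) = b + 313 = 313 + b)
sqrt(U(-334 - 1*28) + (-118430 + 119688)*(D(106) - 45672)) = sqrt((313 + (-334 - 1*28)) + (-118430 + 119688)*(478 - 45672)) = sqrt((313 + (-334 - 28)) + 1258*(-45194)) = sqrt((313 - 362) - 56854052) = sqrt(-49 - 56854052) = sqrt(-56854101) = I*sqrt(56854101)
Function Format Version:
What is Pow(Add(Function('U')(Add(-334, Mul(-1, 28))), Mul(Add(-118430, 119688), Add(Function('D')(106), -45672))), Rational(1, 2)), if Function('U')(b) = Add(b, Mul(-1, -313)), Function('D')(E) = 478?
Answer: Mul(I, Pow(56854101, Rational(1, 2))) ≈ Mul(7540.2, I)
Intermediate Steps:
Function('U')(b) = Add(313, b) (Function('U')(b) = Add(b, 313) = Add(313, b))
Pow(Add(Function('U')(Add(-334, Mul(-1, 28))), Mul(Add(-118430, 119688), Add(Function('D')(106), -45672))), Rational(1, 2)) = Pow(Add(Add(313, Add(-334, Mul(-1, 28))), Mul(Add(-118430, 119688), Add(478, -45672))), Rational(1, 2)) = Pow(Add(Add(313, Add(-334, -28)), Mul(1258, -45194)), Rational(1, 2)) = Pow(Add(Add(313, -362), -56854052), Rational(1, 2)) = Pow(Add(-49, -56854052), Rational(1, 2)) = Pow(-56854101, Rational(1, 2)) = Mul(I, Pow(56854101, Rational(1, 2)))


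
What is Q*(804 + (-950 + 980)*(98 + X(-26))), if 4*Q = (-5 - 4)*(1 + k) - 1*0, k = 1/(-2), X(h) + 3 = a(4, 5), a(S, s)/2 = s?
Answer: -17793/4 ≈ -4448.3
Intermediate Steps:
a(S, s) = 2*s
X(h) = 7 (X(h) = -3 + 2*5 = -3 + 10 = 7)
k = -½ (k = 1*(-½) = -½ ≈ -0.50000)
Q = -9/8 (Q = ((-5 - 4)*(1 - ½) - 1*0)/4 = (-9*½ + 0)/4 = (-9/2 + 0)/4 = (¼)*(-9/2) = -9/8 ≈ -1.1250)
Q*(804 + (-950 + 980)*(98 + X(-26))) = -9*(804 + (-950 + 980)*(98 + 7))/8 = -9*(804 + 30*105)/8 = -9*(804 + 3150)/8 = -9/8*3954 = -17793/4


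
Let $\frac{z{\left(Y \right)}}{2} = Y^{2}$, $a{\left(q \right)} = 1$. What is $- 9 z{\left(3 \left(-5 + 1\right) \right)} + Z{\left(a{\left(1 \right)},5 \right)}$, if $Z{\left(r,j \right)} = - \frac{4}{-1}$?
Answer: $-2588$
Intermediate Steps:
$z{\left(Y \right)} = 2 Y^{2}$
$Z{\left(r,j \right)} = 4$ ($Z{\left(r,j \right)} = \left(-4\right) \left(-1\right) = 4$)
$- 9 z{\left(3 \left(-5 + 1\right) \right)} + Z{\left(a{\left(1 \right)},5 \right)} = - 9 \cdot 2 \left(3 \left(-5 + 1\right)\right)^{2} + 4 = - 9 \cdot 2 \left(3 \left(-4\right)\right)^{2} + 4 = - 9 \cdot 2 \left(-12\right)^{2} + 4 = - 9 \cdot 2 \cdot 144 + 4 = \left(-9\right) 288 + 4 = -2592 + 4 = -2588$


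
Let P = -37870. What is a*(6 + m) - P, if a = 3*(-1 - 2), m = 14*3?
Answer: 37438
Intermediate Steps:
m = 42
a = -9 (a = 3*(-3) = -9)
a*(6 + m) - P = -9*(6 + 42) - 1*(-37870) = -9*48 + 37870 = -432 + 37870 = 37438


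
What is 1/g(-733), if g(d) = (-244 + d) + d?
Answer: -1/1710 ≈ -0.00058480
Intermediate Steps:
g(d) = -244 + 2*d
1/g(-733) = 1/(-244 + 2*(-733)) = 1/(-244 - 1466) = 1/(-1710) = -1/1710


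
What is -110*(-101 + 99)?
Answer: 220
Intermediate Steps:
-110*(-101 + 99) = -110*(-2) = 220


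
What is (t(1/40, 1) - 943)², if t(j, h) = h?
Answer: 887364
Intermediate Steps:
(t(1/40, 1) - 943)² = (1 - 943)² = (-942)² = 887364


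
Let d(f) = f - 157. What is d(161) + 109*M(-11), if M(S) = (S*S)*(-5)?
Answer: -65941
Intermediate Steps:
M(S) = -5*S² (M(S) = S²*(-5) = -5*S²)
d(f) = -157 + f
d(161) + 109*M(-11) = (-157 + 161) + 109*(-5*(-11)²) = 4 + 109*(-5*121) = 4 + 109*(-605) = 4 - 65945 = -65941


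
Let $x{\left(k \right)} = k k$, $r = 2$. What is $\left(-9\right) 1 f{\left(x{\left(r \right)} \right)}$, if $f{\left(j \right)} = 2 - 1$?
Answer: $-9$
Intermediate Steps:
$x{\left(k \right)} = k^{2}$
$f{\left(j \right)} = 1$
$\left(-9\right) 1 f{\left(x{\left(r \right)} \right)} = \left(-9\right) 1 \cdot 1 = \left(-9\right) 1 = -9$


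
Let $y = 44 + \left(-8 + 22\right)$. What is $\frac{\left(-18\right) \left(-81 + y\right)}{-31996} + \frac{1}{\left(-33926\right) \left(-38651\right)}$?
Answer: $- \frac{67858416496}{5244439667087} \approx -0.012939$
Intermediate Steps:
$y = 58$ ($y = 44 + 14 = 58$)
$\frac{\left(-18\right) \left(-81 + y\right)}{-31996} + \frac{1}{\left(-33926\right) \left(-38651\right)} = \frac{\left(-18\right) \left(-81 + 58\right)}{-31996} + \frac{1}{\left(-33926\right) \left(-38651\right)} = \left(-18\right) \left(-23\right) \left(- \frac{1}{31996}\right) - - \frac{1}{1311273826} = 414 \left(- \frac{1}{31996}\right) + \frac{1}{1311273826} = - \frac{207}{15998} + \frac{1}{1311273826} = - \frac{67858416496}{5244439667087}$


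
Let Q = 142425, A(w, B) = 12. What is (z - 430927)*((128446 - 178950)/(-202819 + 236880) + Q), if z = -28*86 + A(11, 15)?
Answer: -2102087754529983/34061 ≈ -6.1715e+10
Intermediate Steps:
z = -2396 (z = -28*86 + 12 = -2408 + 12 = -2396)
(z - 430927)*((128446 - 178950)/(-202819 + 236880) + Q) = (-2396 - 430927)*((128446 - 178950)/(-202819 + 236880) + 142425) = -433323*(-50504/34061 + 142425) = -433323*4851087421/34061 = -2102087754529983/34061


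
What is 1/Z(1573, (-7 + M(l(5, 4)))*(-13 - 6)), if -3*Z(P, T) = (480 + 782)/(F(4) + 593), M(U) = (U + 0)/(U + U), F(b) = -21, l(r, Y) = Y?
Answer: -858/631 ≈ -1.3597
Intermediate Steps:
M(U) = ½ (M(U) = U/((2*U)) = U*(1/(2*U)) = ½)
Z(P, T) = -631/858 (Z(P, T) = -(480 + 782)/(3*(-21 + 593)) = -1262/(3*572) = -⅓*631/286 = -631/858)
1/Z(1573, (-7 + M(l(5, 4)))*(-13 - 6)) = 1/(-631/858) = -858/631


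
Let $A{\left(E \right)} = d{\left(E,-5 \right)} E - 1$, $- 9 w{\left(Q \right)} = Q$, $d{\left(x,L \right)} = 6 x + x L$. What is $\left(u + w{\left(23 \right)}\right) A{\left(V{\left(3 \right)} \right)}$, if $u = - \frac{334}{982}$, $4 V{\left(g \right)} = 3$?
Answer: $\frac{22393}{17676} \approx 1.2669$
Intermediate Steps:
$d{\left(x,L \right)} = 6 x + L x$
$V{\left(g \right)} = \frac{3}{4}$ ($V{\left(g \right)} = \frac{1}{4} \cdot 3 = \frac{3}{4}$)
$w{\left(Q \right)} = - \frac{Q}{9}$
$u = - \frac{167}{491}$ ($u = \left(-334\right) \frac{1}{982} = - \frac{167}{491} \approx -0.34012$)
$A{\left(E \right)} = -1 + E^{2}$ ($A{\left(E \right)} = E \left(6 - 5\right) E - 1 = E 1 E - 1 = E E - 1 = E^{2} - 1 = -1 + E^{2}$)
$\left(u + w{\left(23 \right)}\right) A{\left(V{\left(3 \right)} \right)} = \left(- \frac{167}{491} - \frac{23}{9}\right) \left(-1 + \left(\frac{3}{4}\right)^{2}\right) = \left(- \frac{167}{491} - \frac{23}{9}\right) \left(-1 + \frac{9}{16}\right) = \left(- \frac{12796}{4419}\right) \left(- \frac{7}{16}\right) = \frac{22393}{17676}$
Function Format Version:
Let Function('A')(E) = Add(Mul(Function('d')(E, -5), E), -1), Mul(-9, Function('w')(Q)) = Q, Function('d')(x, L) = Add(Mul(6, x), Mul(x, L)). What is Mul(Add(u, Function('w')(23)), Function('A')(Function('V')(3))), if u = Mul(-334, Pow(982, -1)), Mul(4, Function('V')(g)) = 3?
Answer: Rational(22393, 17676) ≈ 1.2669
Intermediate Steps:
Function('d')(x, L) = Add(Mul(6, x), Mul(L, x))
Function('V')(g) = Rational(3, 4) (Function('V')(g) = Mul(Rational(1, 4), 3) = Rational(3, 4))
Function('w')(Q) = Mul(Rational(-1, 9), Q)
u = Rational(-167, 491) (u = Mul(-334, Rational(1, 982)) = Rational(-167, 491) ≈ -0.34012)
Function('A')(E) = Add(-1, Pow(E, 2)) (Function('A')(E) = Add(Mul(Mul(E, Add(6, -5)), E), -1) = Add(Mul(Mul(E, 1), E), -1) = Add(Mul(E, E), -1) = Add(Pow(E, 2), -1) = Add(-1, Pow(E, 2)))
Mul(Add(u, Function('w')(23)), Function('A')(Function('V')(3))) = Mul(Add(Rational(-167, 491), Mul(Rational(-1, 9), 23)), Add(-1, Pow(Rational(3, 4), 2))) = Mul(Add(Rational(-167, 491), Rational(-23, 9)), Add(-1, Rational(9, 16))) = Mul(Rational(-12796, 4419), Rational(-7, 16)) = Rational(22393, 17676)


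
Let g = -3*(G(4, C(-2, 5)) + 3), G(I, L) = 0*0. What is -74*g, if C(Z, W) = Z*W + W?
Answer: 666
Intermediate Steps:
C(Z, W) = W + W*Z (C(Z, W) = W*Z + W = W + W*Z)
G(I, L) = 0
g = -9 (g = -3*(0 + 3) = -3*3 = -9)
-74*g = -74*(-9) = 666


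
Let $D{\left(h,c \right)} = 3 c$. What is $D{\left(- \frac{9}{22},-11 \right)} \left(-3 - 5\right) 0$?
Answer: $0$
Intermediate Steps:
$D{\left(- \frac{9}{22},-11 \right)} \left(-3 - 5\right) 0 = 3 \left(-11\right) \left(-3 - 5\right) 0 = - 33 \left(\left(-8\right) 0\right) = \left(-33\right) 0 = 0$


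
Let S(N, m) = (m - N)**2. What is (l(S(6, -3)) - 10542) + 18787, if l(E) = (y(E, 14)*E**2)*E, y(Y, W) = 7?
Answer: 3728332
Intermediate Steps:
l(E) = 7*E**3 (l(E) = (7*E**2)*E = 7*E**3)
(l(S(6, -3)) - 10542) + 18787 = (7*((6 - 1*(-3))**2)**3 - 10542) + 18787 = (7*((6 + 3)**2)**3 - 10542) + 18787 = (7*(9**2)**3 - 10542) + 18787 = (7*81**3 - 10542) + 18787 = (7*531441 - 10542) + 18787 = (3720087 - 10542) + 18787 = 3709545 + 18787 = 3728332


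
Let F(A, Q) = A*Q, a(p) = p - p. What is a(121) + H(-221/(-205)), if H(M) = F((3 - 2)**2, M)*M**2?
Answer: 10793861/8615125 ≈ 1.2529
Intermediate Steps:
a(p) = 0
H(M) = M**3 (H(M) = ((3 - 2)**2*M)*M**2 = (1**2*M)*M**2 = (1*M)*M**2 = M*M**2 = M**3)
a(121) + H(-221/(-205)) = 0 + (-221/(-205))**3 = 0 + (-221*(-1/205))**3 = 0 + (221/205)**3 = 0 + 10793861/8615125 = 10793861/8615125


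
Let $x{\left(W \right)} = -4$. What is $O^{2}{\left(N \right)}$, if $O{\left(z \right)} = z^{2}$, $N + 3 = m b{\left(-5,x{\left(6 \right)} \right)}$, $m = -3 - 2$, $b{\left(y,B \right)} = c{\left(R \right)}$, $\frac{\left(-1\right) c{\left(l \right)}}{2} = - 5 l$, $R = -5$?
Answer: $3722098081$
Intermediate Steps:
$c{\left(l \right)} = 10 l$ ($c{\left(l \right)} = - 2 \left(- 5 l\right) = 10 l$)
$b{\left(y,B \right)} = -50$ ($b{\left(y,B \right)} = 10 \left(-5\right) = -50$)
$m = -5$ ($m = -3 - 2 = -5$)
$N = 247$ ($N = -3 - -250 = -3 + 250 = 247$)
$O^{2}{\left(N \right)} = \left(247^{2}\right)^{2} = 61009^{2} = 3722098081$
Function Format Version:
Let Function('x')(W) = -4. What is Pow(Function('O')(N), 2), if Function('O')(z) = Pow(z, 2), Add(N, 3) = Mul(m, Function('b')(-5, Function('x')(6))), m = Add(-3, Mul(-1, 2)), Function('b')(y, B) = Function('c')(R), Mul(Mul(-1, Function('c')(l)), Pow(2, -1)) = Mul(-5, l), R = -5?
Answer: 3722098081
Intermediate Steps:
Function('c')(l) = Mul(10, l) (Function('c')(l) = Mul(-2, Mul(-5, l)) = Mul(10, l))
Function('b')(y, B) = -50 (Function('b')(y, B) = Mul(10, -5) = -50)
m = -5 (m = Add(-3, -2) = -5)
N = 247 (N = Add(-3, Mul(-5, -50)) = Add(-3, 250) = 247)
Pow(Function('O')(N), 2) = Pow(Pow(247, 2), 2) = Pow(61009, 2) = 3722098081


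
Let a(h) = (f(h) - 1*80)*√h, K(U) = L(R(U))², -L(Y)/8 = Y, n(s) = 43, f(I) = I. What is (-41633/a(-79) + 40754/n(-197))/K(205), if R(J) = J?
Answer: 497/1410400 - 527*I*√79/427646400 ≈ 0.00035238 - 1.0953e-5*I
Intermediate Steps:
L(Y) = -8*Y
K(U) = 64*U² (K(U) = (-8*U)² = 64*U²)
a(h) = √h*(-80 + h) (a(h) = (h - 1*80)*√h = (h - 80)*√h = (-80 + h)*√h = √h*(-80 + h))
(-41633/a(-79) + 40754/n(-197))/K(205) = (-41633*(-I*√79/(79*(-80 - 79))) + 40754/43)/((64*205²)) = (-41633*I*√79/12561 + 40754*(1/43))/((64*42025)) = (-41633*I*√79/12561 + 40754/43)/2689600 = (-527*I*√79/159 + 40754/43)*(1/2689600) = (40754/43 - 527*I*√79/159)*(1/2689600) = 497/1410400 - 527*I*√79/427646400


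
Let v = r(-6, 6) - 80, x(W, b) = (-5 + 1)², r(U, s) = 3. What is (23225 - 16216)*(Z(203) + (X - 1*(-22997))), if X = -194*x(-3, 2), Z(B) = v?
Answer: 138890344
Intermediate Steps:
x(W, b) = 16 (x(W, b) = (-4)² = 16)
v = -77 (v = 3 - 80 = -77)
Z(B) = -77
X = -3104 (X = -194*16 = -3104)
(23225 - 16216)*(Z(203) + (X - 1*(-22997))) = (23225 - 16216)*(-77 + (-3104 - 1*(-22997))) = 7009*(-77 + (-3104 + 22997)) = 7009*(-77 + 19893) = 7009*19816 = 138890344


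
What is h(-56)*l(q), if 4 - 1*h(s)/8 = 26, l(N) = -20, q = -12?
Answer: 3520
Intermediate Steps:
h(s) = -176 (h(s) = 32 - 8*26 = 32 - 208 = -176)
h(-56)*l(q) = -176*(-20) = 3520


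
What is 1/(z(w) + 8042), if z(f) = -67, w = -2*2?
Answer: 1/7975 ≈ 0.00012539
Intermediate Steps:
w = -4
1/(z(w) + 8042) = 1/(-67 + 8042) = 1/7975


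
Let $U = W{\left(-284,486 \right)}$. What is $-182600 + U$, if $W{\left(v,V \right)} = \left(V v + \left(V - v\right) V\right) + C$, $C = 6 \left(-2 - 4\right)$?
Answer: $53560$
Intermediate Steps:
$C = -36$ ($C = 6 \left(-6\right) = -36$)
$W{\left(v,V \right)} = -36 + V v + V \left(V - v\right)$ ($W{\left(v,V \right)} = \left(V v + \left(V - v\right) V\right) - 36 = \left(V v + V \left(V - v\right)\right) - 36 = -36 + V v + V \left(V - v\right)$)
$U = 236160$ ($U = -36 + 486^{2} = -36 + 236196 = 236160$)
$-182600 + U = -182600 + 236160 = 53560$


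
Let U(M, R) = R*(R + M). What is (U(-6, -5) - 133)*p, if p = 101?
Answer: -7878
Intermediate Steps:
U(M, R) = R*(M + R)
(U(-6, -5) - 133)*p = (-5*(-6 - 5) - 133)*101 = (-5*(-11) - 133)*101 = (55 - 133)*101 = -78*101 = -7878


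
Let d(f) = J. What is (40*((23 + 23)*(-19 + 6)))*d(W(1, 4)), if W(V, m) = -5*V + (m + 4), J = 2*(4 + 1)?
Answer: -239200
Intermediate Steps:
J = 10 (J = 2*5 = 10)
W(V, m) = 4 + m - 5*V (W(V, m) = -5*V + (4 + m) = 4 + m - 5*V)
d(f) = 10
(40*((23 + 23)*(-19 + 6)))*d(W(1, 4)) = (40*((23 + 23)*(-19 + 6)))*10 = (40*(46*(-13)))*10 = (40*(-598))*10 = -23920*10 = -239200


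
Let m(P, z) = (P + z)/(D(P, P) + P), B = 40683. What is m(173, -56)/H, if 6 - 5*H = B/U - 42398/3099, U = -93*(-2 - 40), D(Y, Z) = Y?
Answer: 26226837/143728573 ≈ 0.18247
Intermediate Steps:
m(P, z) = (P + z)/(2*P) (m(P, z) = (P + z)/(P + P) = (P + z)/((2*P)) = (P + z)*(1/(2*P)) = (P + z)/(2*P))
U = 3906 (U = -93*(-42) = 3906)
H = 830801/448322 (H = 6/5 - (40683/3906 - 42398/3099)/5 = 6/5 - (40683*(1/3906) - 42398*1/3099)/5 = 6/5 - (13561/1302 - 42398/3099)/5 = 6/5 - ⅕*(-1464073/448322) = 6/5 + 1464073/2241610 = 830801/448322 ≈ 1.8531)
m(173, -56)/H = ((½)*(173 - 56)/173)/(830801/448322) = ((½)*(1/173)*117)*(448322/830801) = (117/346)*(448322/830801) = 26226837/143728573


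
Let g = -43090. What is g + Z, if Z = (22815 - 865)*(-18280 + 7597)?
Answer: -234534940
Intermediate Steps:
Z = -234491850 (Z = 21950*(-10683) = -234491850)
g + Z = -43090 - 234491850 = -234534940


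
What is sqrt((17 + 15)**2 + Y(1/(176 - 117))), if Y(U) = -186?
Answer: sqrt(838) ≈ 28.948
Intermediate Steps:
sqrt((17 + 15)**2 + Y(1/(176 - 117))) = sqrt((17 + 15)**2 - 186) = sqrt(32**2 - 186) = sqrt(1024 - 186) = sqrt(838)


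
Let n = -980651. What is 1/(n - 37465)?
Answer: -1/1018116 ≈ -9.8221e-7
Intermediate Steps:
1/(n - 37465) = 1/(-980651 - 37465) = 1/(-1018116) = -1/1018116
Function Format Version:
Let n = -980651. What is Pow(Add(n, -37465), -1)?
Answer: Rational(-1, 1018116) ≈ -9.8221e-7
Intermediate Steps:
Pow(Add(n, -37465), -1) = Pow(Add(-980651, -37465), -1) = Pow(-1018116, -1) = Rational(-1, 1018116)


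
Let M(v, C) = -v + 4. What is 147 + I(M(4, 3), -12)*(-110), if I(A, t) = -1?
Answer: 257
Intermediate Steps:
M(v, C) = 4 - v
147 + I(M(4, 3), -12)*(-110) = 147 - 1*(-110) = 147 + 110 = 257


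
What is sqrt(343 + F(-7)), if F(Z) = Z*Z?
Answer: 14*sqrt(2) ≈ 19.799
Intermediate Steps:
F(Z) = Z**2
sqrt(343 + F(-7)) = sqrt(343 + (-7)**2) = sqrt(343 + 49) = sqrt(392) = 14*sqrt(2)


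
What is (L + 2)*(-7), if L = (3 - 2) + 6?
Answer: -63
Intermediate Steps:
L = 7 (L = 1 + 6 = 7)
(L + 2)*(-7) = (7 + 2)*(-7) = 9*(-7) = -63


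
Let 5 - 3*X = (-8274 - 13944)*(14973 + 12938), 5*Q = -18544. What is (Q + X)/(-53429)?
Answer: -3100577383/801435 ≈ -3868.8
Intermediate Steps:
Q = -18544/5 (Q = (⅕)*(-18544) = -18544/5 ≈ -3708.8)
X = 620126603/3 (X = 5/3 - (-8274 - 13944)*(14973 + 12938)/3 = 5/3 - (-7406)*27911 = 5/3 - ⅓*(-620126598) = 5/3 + 206708866 = 620126603/3 ≈ 2.0671e+8)
(Q + X)/(-53429) = (-18544/5 + 620126603/3)/(-53429) = (3100577383/15)*(-1/53429) = -3100577383/801435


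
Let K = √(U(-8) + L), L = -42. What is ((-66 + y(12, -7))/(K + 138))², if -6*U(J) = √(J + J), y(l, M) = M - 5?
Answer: 54756/(414 + √6*√(-63 - I))² ≈ 0.31713 + 0.029842*I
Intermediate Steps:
y(l, M) = -5 + M
U(J) = -√2*√J/6 (U(J) = -√(J + J)/6 = -√2*√J/6)
K = √(-42 - 2*I/3) (K = √(-√2*√(-8)/6 - 42) = √(-√2*2*I*√2/6 - 42) = √(-2*I/3 - 42) = √(-42 - 2*I/3) ≈ 0.05143 - 6.4809*I)
((-66 + y(12, -7))/(K + 138))² = ((-66 + (-5 - 7))/(√(-378 - 6*I)/3 + 138))² = ((-66 - 12)/(138 + √(-378 - 6*I)/3))² = (-78/(138 + √(-378 - 6*I)/3))² = 6084/(138 + √(-378 - 6*I)/3)²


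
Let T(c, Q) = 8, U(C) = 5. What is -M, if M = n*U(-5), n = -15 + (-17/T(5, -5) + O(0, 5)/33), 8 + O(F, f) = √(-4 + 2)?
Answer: 22925/264 - 5*I*√2/33 ≈ 86.837 - 0.21427*I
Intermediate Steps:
O(F, f) = -8 + I*√2 (O(F, f) = -8 + √(-4 + 2) = -8 + √(-2) = -8 + I*√2)
n = -4585/264 + I*√2/33 (n = -15 + (-17/8 + (-8 + I*√2)/33) = -15 + (-17*⅛ + (-8 + I*√2)*(1/33)) = -15 + (-17/8 + (-8/33 + I*√2/33)) = -15 + (-625/264 + I*√2/33) = -4585/264 + I*√2/33 ≈ -17.367 + 0.042855*I)
M = -22925/264 + 5*I*√2/33 (M = (-4585/264 + I*√2/33)*5 = -22925/264 + 5*I*√2/33 ≈ -86.837 + 0.21427*I)
-M = -(-22925/264 + 5*I*√2/33) = 22925/264 - 5*I*√2/33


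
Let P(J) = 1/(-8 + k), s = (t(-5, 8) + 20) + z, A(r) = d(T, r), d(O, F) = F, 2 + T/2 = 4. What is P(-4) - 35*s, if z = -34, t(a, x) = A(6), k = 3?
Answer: 1399/5 ≈ 279.80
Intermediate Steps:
T = 4 (T = -4 + 2*4 = -4 + 8 = 4)
A(r) = r
t(a, x) = 6
s = -8 (s = (6 + 20) - 34 = 26 - 34 = -8)
P(J) = -1/5 (P(J) = 1/(-8 + 3) = 1/(-5) = -1/5)
P(-4) - 35*s = -1/5 - 35*(-8) = -1/5 + 280 = 1399/5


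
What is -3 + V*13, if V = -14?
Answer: -185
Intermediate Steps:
-3 + V*13 = -3 - 14*13 = -3 - 182 = -185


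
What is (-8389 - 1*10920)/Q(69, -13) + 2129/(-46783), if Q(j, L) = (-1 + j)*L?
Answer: 901450911/41356172 ≈ 21.797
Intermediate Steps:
Q(j, L) = L*(-1 + j)
(-8389 - 1*10920)/Q(69, -13) + 2129/(-46783) = (-8389 - 1*10920)/((-13*(-1 + 69))) + 2129/(-46783) = (-8389 - 10920)/((-13*68)) + 2129*(-1/46783) = -19309/(-884) - 2129/46783 = -19309*(-1/884) - 2129/46783 = 19309/884 - 2129/46783 = 901450911/41356172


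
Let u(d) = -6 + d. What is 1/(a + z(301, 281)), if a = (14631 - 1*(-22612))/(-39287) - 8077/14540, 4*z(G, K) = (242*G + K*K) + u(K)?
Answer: 571232980/21717133448791 ≈ 2.6303e-5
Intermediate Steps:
z(G, K) = -3/2 + K/4 + K²/4 + 121*G/2 (z(G, K) = ((242*G + K*K) + (-6 + K))/4 = ((242*G + K²) + (-6 + K))/4 = ((K² + 242*G) + (-6 + K))/4 = (-6 + K + K² + 242*G)/4 = -3/2 + K/4 + K²/4 + 121*G/2)
a = -858834319/571232980 (a = (14631 + 22612)*(-1/39287) - 8077*1/14540 = 37243*(-1/39287) - 8077/14540 = -37243/39287 - 8077/14540 = -858834319/571232980 ≈ -1.5035)
1/(a + z(301, 281)) = 1/(-858834319/571232980 + (-3/2 + (¼)*281 + (¼)*281² + (121/2)*301)) = 1/(-858834319/571232980 + (-3/2 + 281/4 + (¼)*78961 + 36421/2)) = 1/(-858834319/571232980 + (-3/2 + 281/4 + 78961/4 + 36421/2)) = 1/(-858834319/571232980 + 76039/2) = 1/(21717133448791/571232980) = 571232980/21717133448791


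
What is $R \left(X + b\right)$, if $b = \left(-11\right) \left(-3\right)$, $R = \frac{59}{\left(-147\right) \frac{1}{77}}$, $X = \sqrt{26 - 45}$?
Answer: $- \frac{7139}{7} - \frac{649 i \sqrt{19}}{21} \approx -1019.9 - 134.71 i$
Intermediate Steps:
$X = i \sqrt{19}$ ($X = \sqrt{-19} = i \sqrt{19} \approx 4.3589 i$)
$R = - \frac{649}{21}$ ($R = \frac{59}{\left(-147\right) \frac{1}{77}} = \frac{59}{- \frac{21}{11}} = 59 \left(- \frac{11}{21}\right) = - \frac{649}{21} \approx -30.905$)
$b = 33$
$R \left(X + b\right) = - \frac{649 \left(i \sqrt{19} + 33\right)}{21} = - \frac{649 \left(33 + i \sqrt{19}\right)}{21} = - \frac{7139}{7} - \frac{649 i \sqrt{19}}{21}$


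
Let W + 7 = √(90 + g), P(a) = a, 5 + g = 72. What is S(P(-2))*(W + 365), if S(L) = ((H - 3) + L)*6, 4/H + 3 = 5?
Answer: -6444 - 18*√157 ≈ -6669.5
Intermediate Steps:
H = 2 (H = 4/(-3 + 5) = 4/2 = 4*(½) = 2)
g = 67 (g = -5 + 72 = 67)
S(L) = -6 + 6*L (S(L) = ((2 - 3) + L)*6 = (-1 + L)*6 = -6 + 6*L)
W = -7 + √157 (W = -7 + √(90 + 67) = -7 + √157 ≈ 5.5300)
S(P(-2))*(W + 365) = (-6 + 6*(-2))*((-7 + √157) + 365) = (-6 - 12)*(358 + √157) = -18*(358 + √157) = -6444 - 18*√157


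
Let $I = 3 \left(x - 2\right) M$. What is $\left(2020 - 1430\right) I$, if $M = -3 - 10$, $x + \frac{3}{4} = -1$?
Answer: $\frac{172575}{2} \approx 86288.0$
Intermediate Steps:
$x = - \frac{7}{4}$ ($x = - \frac{3}{4} - 1 = - \frac{7}{4} \approx -1.75$)
$M = -13$ ($M = -3 - 10 = -13$)
$I = \frac{585}{4}$ ($I = 3 \left(- \frac{7}{4} - 2\right) \left(-13\right) = 3 \left(- \frac{15}{4}\right) \left(-13\right) = \left(- \frac{45}{4}\right) \left(-13\right) = \frac{585}{4} \approx 146.25$)
$\left(2020 - 1430\right) I = \left(2020 - 1430\right) \frac{585}{4} = 590 \cdot \frac{585}{4} = \frac{172575}{2}$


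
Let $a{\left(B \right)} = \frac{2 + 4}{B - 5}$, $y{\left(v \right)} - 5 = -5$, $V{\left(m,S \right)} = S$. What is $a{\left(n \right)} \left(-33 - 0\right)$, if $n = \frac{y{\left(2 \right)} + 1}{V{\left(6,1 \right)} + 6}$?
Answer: $\frac{693}{17} \approx 40.765$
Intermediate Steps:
$y{\left(v \right)} = 0$ ($y{\left(v \right)} = 5 - 5 = 0$)
$n = \frac{1}{7}$ ($n = \frac{0 + 1}{1 + 6} = 1 \cdot \frac{1}{7} = \frac{1}{7} \approx 0.14286$)
$a{\left(B \right)} = \frac{6}{-5 + B}$
$a{\left(n \right)} \left(-33 - 0\right) = \frac{6}{-5 + \frac{1}{7}} \left(-33 - 0\right) = \frac{6}{- \frac{34}{7}} \left(-33 + 0\right) = 6 \left(- \frac{7}{34}\right) \left(-33\right) = \left(- \frac{21}{17}\right) \left(-33\right) = \frac{693}{17}$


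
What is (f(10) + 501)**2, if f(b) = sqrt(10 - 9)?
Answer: 252004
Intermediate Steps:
f(b) = 1 (f(b) = sqrt(1) = 1)
(f(10) + 501)**2 = (1 + 501)**2 = 502**2 = 252004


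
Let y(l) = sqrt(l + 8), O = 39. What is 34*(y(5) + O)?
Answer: 1326 + 34*sqrt(13) ≈ 1448.6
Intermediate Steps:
y(l) = sqrt(8 + l)
34*(y(5) + O) = 34*(sqrt(8 + 5) + 39) = 34*(sqrt(13) + 39) = 34*(39 + sqrt(13)) = 1326 + 34*sqrt(13)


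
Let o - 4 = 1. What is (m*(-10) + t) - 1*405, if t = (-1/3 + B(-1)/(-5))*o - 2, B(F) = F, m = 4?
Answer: -1343/3 ≈ -447.67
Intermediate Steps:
o = 5 (o = 4 + 1 = 5)
t = -8/3 (t = (-1/3 - 1/(-5))*5 - 2 = (-1*⅓ - 1*(-⅕))*5 - 2 = (-⅓ + ⅕)*5 - 2 = -2/15*5 - 2 = -⅔ - 2 = -8/3 ≈ -2.6667)
(m*(-10) + t) - 1*405 = (4*(-10) - 8/3) - 1*405 = (-40 - 8/3) - 405 = -128/3 - 405 = -1343/3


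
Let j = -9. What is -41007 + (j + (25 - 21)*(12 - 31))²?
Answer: -33782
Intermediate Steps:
-41007 + (j + (25 - 21)*(12 - 31))² = -41007 + (-9 + (25 - 21)*(12 - 31))² = -41007 + (-9 + 4*(-19))² = -41007 + (-9 - 76)² = -41007 + (-85)² = -41007 + 7225 = -33782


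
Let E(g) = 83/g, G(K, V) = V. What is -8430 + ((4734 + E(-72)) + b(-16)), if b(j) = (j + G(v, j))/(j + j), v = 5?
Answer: -266123/72 ≈ -3696.2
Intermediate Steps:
b(j) = 1 (b(j) = (j + j)/(j + j) = (2*j)/((2*j)) = (2*j)*(1/(2*j)) = 1)
-8430 + ((4734 + E(-72)) + b(-16)) = -8430 + ((4734 + 83/(-72)) + 1) = -8430 + ((4734 + 83*(-1/72)) + 1) = -8430 + ((4734 - 83/72) + 1) = -8430 + (340765/72 + 1) = -8430 + 340837/72 = -266123/72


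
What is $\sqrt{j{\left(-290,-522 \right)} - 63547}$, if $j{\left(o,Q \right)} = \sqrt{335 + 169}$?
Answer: $\sqrt{-63547 + 6 \sqrt{14}} \approx 252.04 i$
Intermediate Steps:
$j{\left(o,Q \right)} = 6 \sqrt{14}$ ($j{\left(o,Q \right)} = \sqrt{504} = 6 \sqrt{14}$)
$\sqrt{j{\left(-290,-522 \right)} - 63547} = \sqrt{6 \sqrt{14} - 63547} = \sqrt{-63547 + 6 \sqrt{14}}$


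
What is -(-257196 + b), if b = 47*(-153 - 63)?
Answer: 267348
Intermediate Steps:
b = -10152 (b = 47*(-216) = -10152)
-(-257196 + b) = -(-257196 - 10152) = -1*(-267348) = 267348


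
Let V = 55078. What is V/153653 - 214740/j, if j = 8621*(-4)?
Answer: 8723688743/1324642513 ≈ 6.5857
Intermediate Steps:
j = -34484
V/153653 - 214740/j = 55078/153653 - 214740/(-34484) = 55078*(1/153653) - 214740*(-1/34484) = 55078/153653 + 53685/8621 = 8723688743/1324642513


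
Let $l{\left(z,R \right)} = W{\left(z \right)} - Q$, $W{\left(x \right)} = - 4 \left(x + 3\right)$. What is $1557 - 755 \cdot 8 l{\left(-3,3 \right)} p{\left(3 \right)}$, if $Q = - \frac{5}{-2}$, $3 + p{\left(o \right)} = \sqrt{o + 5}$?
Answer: $-43743 + 30200 \sqrt{2} \approx -1033.8$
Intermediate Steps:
$p{\left(o \right)} = -3 + \sqrt{5 + o}$ ($p{\left(o \right)} = -3 + \sqrt{o + 5} = -3 + \sqrt{5 + o}$)
$Q = \frac{5}{2}$ ($Q = \left(-5\right) \left(- \frac{1}{2}\right) = \frac{5}{2} \approx 2.5$)
$W{\left(x \right)} = -12 - 4 x$ ($W{\left(x \right)} = - 4 \left(3 + x\right) = -12 - 4 x$)
$l{\left(z,R \right)} = - \frac{29}{2} - 4 z$ ($l{\left(z,R \right)} = \left(-12 - 4 z\right) - \frac{5}{2} = - \frac{29}{2} - 4 z$)
$1557 - 755 \cdot 8 l{\left(-3,3 \right)} p{\left(3 \right)} = 1557 - 755 \cdot 8 \left(- \frac{29}{2} - -12\right) \left(-3 + \sqrt{5 + 3}\right) = 1557 - 755 \cdot 8 \left(- \frac{29}{2} + 12\right) \left(-3 + \sqrt{8}\right) = 1557 - 755 \cdot 8 \left(- \frac{5}{2}\right) \left(-3 + 2 \sqrt{2}\right) = 1557 - 755 \left(- 20 \left(-3 + 2 \sqrt{2}\right)\right) = 1557 - 755 \left(60 - 40 \sqrt{2}\right) = 1557 - \left(45300 - 30200 \sqrt{2}\right) = -43743 + 30200 \sqrt{2}$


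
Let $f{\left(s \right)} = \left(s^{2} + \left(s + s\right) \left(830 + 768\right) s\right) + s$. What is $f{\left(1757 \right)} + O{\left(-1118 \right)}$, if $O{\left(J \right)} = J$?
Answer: $9869296292$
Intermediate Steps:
$f{\left(s \right)} = s + 3197 s^{2}$ ($f{\left(s \right)} = \left(s^{2} + 2 s 1598 s\right) + s = \left(s^{2} + 3196 s s\right) + s = \left(s^{2} + 3196 s^{2}\right) + s = 3197 s^{2} + s = s + 3197 s^{2}$)
$f{\left(1757 \right)} + O{\left(-1118 \right)} = 1757 \left(1 + 3197 \cdot 1757\right) - 1118 = 1757 \left(1 + 5617129\right) - 1118 = 1757 \cdot 5617130 - 1118 = 9869297410 - 1118 = 9869296292$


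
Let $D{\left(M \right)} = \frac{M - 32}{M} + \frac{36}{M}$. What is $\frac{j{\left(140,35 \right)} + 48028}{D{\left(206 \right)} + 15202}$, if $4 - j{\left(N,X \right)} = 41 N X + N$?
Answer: $- \frac{15759824}{1565911} \approx -10.064$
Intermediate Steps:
$j{\left(N,X \right)} = 4 - N - 41 N X$ ($j{\left(N,X \right)} = 4 - \left(41 N X + N\right) = 4 - \left(N + 41 N X\right) = 4 - N - 41 N X$)
$D{\left(M \right)} = \frac{36}{M} + \frac{-32 + M}{M}$ ($D{\left(M \right)} = \frac{M - 32}{M} + \frac{36}{M} = \frac{-32 + M}{M} + \frac{36}{M} = \frac{36}{M} + \frac{-32 + M}{M}$)
$\frac{j{\left(140,35 \right)} + 48028}{D{\left(206 \right)} + 15202} = \frac{\left(4 - 140 - 5740 \cdot 35\right) + 48028}{\frac{4 + 206}{206} + 15202} = \frac{\left(4 - 140 - 200900\right) + 48028}{\frac{1}{206} \cdot 210 + 15202} = \frac{-201036 + 48028}{\frac{105}{103} + 15202} = - \frac{153008}{\frac{1565911}{103}} = \left(-153008\right) \frac{103}{1565911} = - \frac{15759824}{1565911}$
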